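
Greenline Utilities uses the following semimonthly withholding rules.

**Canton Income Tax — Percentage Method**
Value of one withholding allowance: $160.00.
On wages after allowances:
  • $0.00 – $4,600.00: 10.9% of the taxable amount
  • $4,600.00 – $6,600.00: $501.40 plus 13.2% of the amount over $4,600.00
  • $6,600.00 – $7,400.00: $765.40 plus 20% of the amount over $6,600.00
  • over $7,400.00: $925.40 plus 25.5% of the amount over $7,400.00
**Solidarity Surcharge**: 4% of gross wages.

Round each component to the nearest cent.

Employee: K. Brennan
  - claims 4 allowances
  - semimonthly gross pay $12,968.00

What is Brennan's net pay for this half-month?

Canton Income Tax: taxable = $12,968.00 − 4×$160.00 = $12,328.00
  $925.40 + 25.5% × ($12,328.00 − $7,400.00) = $925.40 + 25.5% × $4,928.00 = $2,182.04
Solidarity Surcharge: 4% × $12,968.00 = $518.72
Total withheld: $2,182.04 + $518.72 = $2,700.76
Net pay: $12,968.00 − $2,700.76 = $10,267.24

$10,267.24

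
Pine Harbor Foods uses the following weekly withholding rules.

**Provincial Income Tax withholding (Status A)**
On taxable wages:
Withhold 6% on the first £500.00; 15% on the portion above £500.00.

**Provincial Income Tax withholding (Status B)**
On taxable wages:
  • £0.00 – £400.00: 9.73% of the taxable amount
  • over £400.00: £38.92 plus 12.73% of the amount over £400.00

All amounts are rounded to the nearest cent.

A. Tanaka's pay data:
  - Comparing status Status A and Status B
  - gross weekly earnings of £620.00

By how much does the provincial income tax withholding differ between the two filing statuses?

Provincial Income Tax (Status A): taxable = £620.00
  £30.00 + 15% × (£620.00 − £500.00) = £30.00 + 15% × £120.00 = £48.00
Provincial Income Tax (Status B): taxable = £620.00
  £38.92 + 12.73% × (£620.00 − £400.00) = £38.92 + 12.73% × £220.00 = £66.93
Difference: |£48.00 − £66.93| = £18.93 (higher under Status B)

£18.93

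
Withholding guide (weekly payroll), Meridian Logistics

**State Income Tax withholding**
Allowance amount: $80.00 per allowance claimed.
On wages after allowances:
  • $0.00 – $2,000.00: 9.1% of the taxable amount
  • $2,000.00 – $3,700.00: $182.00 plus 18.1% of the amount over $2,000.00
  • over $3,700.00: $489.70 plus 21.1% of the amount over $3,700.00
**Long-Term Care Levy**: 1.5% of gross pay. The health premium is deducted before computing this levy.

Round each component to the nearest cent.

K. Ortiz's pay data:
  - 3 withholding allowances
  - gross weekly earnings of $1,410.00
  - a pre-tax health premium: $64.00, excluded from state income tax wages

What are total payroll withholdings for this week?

$120.84

State Income Tax: taxable = $1,410.00 − $64.00 − 3×$80.00 = $1,106.00
  9.1% × $1,106.00 = $100.65
Long-Term Care Levy: 1.5% × $1,346.00 = $20.19
Total: $100.65 + $20.19 = $120.84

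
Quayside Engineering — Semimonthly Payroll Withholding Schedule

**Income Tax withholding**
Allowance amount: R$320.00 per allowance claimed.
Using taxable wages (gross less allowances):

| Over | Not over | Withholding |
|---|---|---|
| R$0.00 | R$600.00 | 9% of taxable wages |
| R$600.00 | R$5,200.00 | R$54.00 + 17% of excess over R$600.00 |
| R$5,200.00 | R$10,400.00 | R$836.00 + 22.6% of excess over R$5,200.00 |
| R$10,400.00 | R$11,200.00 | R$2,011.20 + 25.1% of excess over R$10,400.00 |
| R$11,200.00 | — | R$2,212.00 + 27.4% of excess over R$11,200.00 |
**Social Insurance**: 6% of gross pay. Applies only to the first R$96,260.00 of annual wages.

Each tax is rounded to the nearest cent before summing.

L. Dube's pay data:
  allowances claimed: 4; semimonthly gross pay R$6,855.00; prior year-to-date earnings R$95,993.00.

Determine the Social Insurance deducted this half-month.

R$16.02

Social Insurance: cap R$96,260.00 − YTD R$95,993.00 = R$267.00 subject; 6% × R$267.00 = R$16.02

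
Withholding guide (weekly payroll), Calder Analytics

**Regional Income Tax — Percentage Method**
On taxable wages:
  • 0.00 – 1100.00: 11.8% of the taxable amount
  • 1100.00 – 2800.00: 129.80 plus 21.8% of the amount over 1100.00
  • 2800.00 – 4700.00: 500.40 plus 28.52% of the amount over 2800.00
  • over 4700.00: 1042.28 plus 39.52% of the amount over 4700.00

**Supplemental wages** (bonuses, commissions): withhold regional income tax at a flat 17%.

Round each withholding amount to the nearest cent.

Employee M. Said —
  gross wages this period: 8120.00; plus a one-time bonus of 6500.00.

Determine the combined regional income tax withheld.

Regional Income Tax: taxable = 8120.00
  1042.28 + 39.52% × (8120.00 − 4700.00) = 1042.28 + 39.52% × 3420.00 = 2393.86
Supplemental (17% flat on bonus): 17% × 6500.00 = 1105.00
Total regional income tax: 2393.86 + 1105.00 = 3498.86

3498.86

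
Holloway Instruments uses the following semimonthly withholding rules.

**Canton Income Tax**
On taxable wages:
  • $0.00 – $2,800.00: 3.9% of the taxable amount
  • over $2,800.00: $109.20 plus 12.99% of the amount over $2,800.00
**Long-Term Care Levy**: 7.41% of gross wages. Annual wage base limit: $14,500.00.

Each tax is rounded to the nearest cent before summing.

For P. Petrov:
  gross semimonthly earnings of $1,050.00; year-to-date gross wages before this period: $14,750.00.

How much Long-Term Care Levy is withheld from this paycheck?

Long-Term Care Levy: YTD $14,750.00 ≥ cap $14,500.00 → $0.00

$0.00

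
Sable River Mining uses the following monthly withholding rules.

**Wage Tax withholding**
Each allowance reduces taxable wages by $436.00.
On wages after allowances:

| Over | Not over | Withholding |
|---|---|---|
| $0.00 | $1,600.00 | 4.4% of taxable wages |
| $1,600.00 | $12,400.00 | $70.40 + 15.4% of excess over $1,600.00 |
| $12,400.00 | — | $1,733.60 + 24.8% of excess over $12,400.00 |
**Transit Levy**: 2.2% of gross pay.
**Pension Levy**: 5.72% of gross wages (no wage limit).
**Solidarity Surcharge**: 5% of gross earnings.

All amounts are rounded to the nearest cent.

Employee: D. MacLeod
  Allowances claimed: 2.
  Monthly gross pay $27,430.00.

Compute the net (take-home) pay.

$18,641.26

Wage Tax: taxable = $27,430.00 − 2×$436.00 = $26,558.00
  $1,733.60 + 24.8% × ($26,558.00 − $12,400.00) = $1,733.60 + 24.8% × $14,158.00 = $5,244.78
Transit Levy: 2.2% × $27,430.00 = $603.46
Pension Levy: 5.72% × $27,430.00 = $1,569.00
Solidarity Surcharge: 5% × $27,430.00 = $1,371.50
Total withheld: $5,244.78 + $603.46 + $1,569.00 + $1,371.50 = $8,788.74
Net pay: $27,430.00 − $8,788.74 = $18,641.26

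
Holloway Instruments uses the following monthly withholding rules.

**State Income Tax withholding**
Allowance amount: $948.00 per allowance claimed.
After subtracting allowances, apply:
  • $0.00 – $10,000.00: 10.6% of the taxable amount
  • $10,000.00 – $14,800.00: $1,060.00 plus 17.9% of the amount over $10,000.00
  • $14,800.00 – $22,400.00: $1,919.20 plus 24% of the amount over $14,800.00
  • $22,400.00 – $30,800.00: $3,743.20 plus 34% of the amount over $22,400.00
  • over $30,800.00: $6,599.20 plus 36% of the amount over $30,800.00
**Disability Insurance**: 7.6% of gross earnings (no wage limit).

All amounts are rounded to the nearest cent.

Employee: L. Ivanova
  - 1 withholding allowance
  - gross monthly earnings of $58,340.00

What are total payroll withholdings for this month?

$20,606.16

State Income Tax: taxable = $58,340.00 − 1×$948.00 = $57,392.00
  $6,599.20 + 36% × ($57,392.00 − $30,800.00) = $6,599.20 + 36% × $26,592.00 = $16,172.32
Disability Insurance: 7.6% × $58,340.00 = $4,433.84
Total: $16,172.32 + $4,433.84 = $20,606.16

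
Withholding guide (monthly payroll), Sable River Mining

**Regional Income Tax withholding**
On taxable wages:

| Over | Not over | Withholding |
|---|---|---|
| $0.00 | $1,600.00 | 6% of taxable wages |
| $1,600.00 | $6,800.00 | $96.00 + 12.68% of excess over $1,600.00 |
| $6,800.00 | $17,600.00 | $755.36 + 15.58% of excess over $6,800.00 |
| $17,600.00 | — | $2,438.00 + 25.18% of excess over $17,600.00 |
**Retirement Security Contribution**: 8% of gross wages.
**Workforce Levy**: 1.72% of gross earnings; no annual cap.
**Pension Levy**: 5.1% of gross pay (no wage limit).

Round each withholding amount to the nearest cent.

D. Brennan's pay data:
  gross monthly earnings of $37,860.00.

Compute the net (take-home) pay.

Regional Income Tax: taxable = $37,860.00
  $2,438.00 + 25.18% × ($37,860.00 − $17,600.00) = $2,438.00 + 25.18% × $20,260.00 = $7,539.47
Retirement Security Contribution: 8% × $37,860.00 = $3,028.80
Workforce Levy: 1.72% × $37,860.00 = $651.19
Pension Levy: 5.1% × $37,860.00 = $1,930.86
Total withheld: $7,539.47 + $3,028.80 + $651.19 + $1,930.86 = $13,150.32
Net pay: $37,860.00 − $13,150.32 = $24,709.68

$24,709.68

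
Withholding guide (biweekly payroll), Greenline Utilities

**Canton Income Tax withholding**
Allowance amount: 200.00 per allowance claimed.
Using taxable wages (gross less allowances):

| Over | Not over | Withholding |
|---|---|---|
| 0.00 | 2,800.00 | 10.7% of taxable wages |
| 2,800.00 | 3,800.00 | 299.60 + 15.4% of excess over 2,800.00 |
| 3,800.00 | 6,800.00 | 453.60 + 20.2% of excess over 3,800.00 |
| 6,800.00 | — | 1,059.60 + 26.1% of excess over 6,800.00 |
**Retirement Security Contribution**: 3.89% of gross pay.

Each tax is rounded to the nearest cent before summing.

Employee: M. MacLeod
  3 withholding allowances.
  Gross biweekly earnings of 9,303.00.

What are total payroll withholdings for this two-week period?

Canton Income Tax: taxable = 9,303.00 − 3×200.00 = 8,703.00
  1,059.60 + 26.1% × (8,703.00 − 6,800.00) = 1,059.60 + 26.1% × 1,903.00 = 1,556.28
Retirement Security Contribution: 3.89% × 9,303.00 = 361.89
Total: 1,556.28 + 361.89 = 1,918.17

1,918.17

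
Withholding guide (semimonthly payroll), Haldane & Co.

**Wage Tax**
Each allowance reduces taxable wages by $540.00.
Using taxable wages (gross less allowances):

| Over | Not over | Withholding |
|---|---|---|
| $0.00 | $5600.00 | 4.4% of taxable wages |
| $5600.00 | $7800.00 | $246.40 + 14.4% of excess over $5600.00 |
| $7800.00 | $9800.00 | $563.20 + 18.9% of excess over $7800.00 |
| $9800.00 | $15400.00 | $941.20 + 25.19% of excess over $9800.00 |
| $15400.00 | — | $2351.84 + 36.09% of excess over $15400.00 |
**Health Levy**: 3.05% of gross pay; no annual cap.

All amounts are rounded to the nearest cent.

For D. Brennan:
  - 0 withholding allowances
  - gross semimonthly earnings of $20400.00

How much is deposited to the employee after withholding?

Wage Tax: taxable = $20400.00
  $2351.84 + 36.09% × ($20400.00 − $15400.00) = $2351.84 + 36.09% × $5000.00 = $4156.34
Health Levy: 3.05% × $20400.00 = $622.20
Total withheld: $4156.34 + $622.20 = $4778.54
Net pay: $20400.00 − $4778.54 = $15621.46

$15621.46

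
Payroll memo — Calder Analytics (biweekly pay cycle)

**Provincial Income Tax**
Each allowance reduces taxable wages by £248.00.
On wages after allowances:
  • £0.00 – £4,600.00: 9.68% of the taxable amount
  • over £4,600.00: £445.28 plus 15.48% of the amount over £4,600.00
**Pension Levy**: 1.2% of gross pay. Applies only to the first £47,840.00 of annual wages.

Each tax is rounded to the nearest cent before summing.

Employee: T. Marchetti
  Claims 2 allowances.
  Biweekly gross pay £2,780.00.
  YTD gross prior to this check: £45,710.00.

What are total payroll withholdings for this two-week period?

£246.65

Provincial Income Tax: taxable = £2,780.00 − 2×£248.00 = £2,284.00
  9.68% × £2,284.00 = £221.09
Pension Levy: cap £47,840.00 − YTD £45,710.00 = £2,130.00 subject; 1.2% × £2,130.00 = £25.56
Total: £221.09 + £25.56 = £246.65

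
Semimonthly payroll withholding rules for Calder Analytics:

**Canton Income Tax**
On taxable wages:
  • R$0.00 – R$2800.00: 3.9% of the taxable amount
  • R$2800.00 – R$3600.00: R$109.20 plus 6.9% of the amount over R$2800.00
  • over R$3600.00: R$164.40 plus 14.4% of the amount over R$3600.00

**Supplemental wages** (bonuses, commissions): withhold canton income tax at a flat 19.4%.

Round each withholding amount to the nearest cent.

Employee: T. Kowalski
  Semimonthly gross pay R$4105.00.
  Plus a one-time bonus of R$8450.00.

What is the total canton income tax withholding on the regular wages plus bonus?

R$1876.42

Canton Income Tax: taxable = R$4105.00
  R$164.40 + 14.4% × (R$4105.00 − R$3600.00) = R$164.40 + 14.4% × R$505.00 = R$237.12
Supplemental (19.4% flat on bonus): 19.4% × R$8450.00 = R$1639.30
Total canton income tax: R$237.12 + R$1639.30 = R$1876.42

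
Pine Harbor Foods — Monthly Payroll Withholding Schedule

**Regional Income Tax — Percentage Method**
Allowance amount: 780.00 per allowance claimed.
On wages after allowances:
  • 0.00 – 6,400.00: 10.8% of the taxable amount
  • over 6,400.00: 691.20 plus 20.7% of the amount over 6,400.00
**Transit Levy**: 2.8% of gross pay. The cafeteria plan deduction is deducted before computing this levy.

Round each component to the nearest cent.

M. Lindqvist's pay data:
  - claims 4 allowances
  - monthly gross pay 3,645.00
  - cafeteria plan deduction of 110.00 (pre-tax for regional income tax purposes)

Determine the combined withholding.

143.80

Regional Income Tax: taxable = 3,645.00 − 110.00 − 4×780.00 = 415.00
  10.8% × 415.00 = 44.82
Transit Levy: 2.8% × 3,535.00 = 98.98
Total: 44.82 + 98.98 = 143.80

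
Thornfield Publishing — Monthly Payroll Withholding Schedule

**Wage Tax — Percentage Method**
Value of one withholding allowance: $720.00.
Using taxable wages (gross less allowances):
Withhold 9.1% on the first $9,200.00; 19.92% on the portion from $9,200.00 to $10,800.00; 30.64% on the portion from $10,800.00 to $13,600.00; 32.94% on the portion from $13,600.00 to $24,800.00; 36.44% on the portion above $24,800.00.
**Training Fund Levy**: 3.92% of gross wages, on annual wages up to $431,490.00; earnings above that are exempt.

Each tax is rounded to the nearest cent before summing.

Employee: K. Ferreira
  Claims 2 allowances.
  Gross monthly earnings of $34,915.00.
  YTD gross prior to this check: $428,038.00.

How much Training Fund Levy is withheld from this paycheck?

$135.32

Training Fund Levy: cap $431,490.00 − YTD $428,038.00 = $3,452.00 subject; 3.92% × $3,452.00 = $135.32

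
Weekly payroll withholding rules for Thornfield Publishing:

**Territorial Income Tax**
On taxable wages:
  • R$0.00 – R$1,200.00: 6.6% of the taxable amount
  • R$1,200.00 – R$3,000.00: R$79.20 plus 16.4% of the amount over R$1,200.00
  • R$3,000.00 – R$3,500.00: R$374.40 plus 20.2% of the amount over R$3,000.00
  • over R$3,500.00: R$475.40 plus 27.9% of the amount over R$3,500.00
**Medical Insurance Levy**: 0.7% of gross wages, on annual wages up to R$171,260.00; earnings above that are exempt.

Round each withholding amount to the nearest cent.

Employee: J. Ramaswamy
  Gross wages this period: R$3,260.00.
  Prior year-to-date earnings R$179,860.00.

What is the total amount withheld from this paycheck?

Territorial Income Tax: taxable = R$3,260.00
  R$374.40 + 20.2% × (R$3,260.00 − R$3,000.00) = R$374.40 + 20.2% × R$260.00 = R$426.92
Medical Insurance Levy: YTD R$179,860.00 ≥ cap R$171,260.00 → R$0.00
Total: R$426.92 + R$0.00 = R$426.92

R$426.92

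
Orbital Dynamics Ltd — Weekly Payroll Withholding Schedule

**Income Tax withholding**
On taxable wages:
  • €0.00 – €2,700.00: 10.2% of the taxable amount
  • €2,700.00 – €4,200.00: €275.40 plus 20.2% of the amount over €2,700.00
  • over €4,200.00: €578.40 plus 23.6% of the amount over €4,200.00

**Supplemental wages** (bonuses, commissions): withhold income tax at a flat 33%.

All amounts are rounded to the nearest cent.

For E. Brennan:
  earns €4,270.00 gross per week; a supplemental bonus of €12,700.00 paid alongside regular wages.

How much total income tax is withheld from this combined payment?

€4,785.92

Income Tax: taxable = €4,270.00
  €578.40 + 23.6% × (€4,270.00 − €4,200.00) = €578.40 + 23.6% × €70.00 = €594.92
Supplemental (33% flat on bonus): 33% × €12,700.00 = €4,191.00
Total income tax: €594.92 + €4,191.00 = €4,785.92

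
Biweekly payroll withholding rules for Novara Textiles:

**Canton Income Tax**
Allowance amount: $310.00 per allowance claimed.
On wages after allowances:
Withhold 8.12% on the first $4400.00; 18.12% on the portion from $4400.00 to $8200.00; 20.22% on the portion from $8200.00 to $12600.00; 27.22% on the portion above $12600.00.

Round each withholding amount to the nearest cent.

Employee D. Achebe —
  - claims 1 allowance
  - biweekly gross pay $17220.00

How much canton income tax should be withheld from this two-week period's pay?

Canton Income Tax: taxable = $17220.00 − 1×$310.00 = $16910.00
  $1935.52 + 27.22% × ($16910.00 − $12600.00) = $1935.52 + 27.22% × $4310.00 = $3108.70

$3108.70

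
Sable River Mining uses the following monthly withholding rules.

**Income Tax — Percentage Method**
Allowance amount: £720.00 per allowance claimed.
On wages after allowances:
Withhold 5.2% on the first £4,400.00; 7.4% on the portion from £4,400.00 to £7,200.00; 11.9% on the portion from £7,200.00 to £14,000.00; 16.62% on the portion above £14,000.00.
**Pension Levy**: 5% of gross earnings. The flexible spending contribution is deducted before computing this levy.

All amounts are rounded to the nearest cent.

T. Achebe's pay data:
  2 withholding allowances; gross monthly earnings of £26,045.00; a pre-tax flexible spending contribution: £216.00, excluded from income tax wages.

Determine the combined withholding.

£4,263.30

Income Tax: taxable = £26,045.00 − £216.00 − 2×£720.00 = £24,389.00
  £1,245.20 + 16.62% × (£24,389.00 − £14,000.00) = £1,245.20 + 16.62% × £10,389.00 = £2,971.85
Pension Levy: 5% × £25,829.00 = £1,291.45
Total: £2,971.85 + £1,291.45 = £4,263.30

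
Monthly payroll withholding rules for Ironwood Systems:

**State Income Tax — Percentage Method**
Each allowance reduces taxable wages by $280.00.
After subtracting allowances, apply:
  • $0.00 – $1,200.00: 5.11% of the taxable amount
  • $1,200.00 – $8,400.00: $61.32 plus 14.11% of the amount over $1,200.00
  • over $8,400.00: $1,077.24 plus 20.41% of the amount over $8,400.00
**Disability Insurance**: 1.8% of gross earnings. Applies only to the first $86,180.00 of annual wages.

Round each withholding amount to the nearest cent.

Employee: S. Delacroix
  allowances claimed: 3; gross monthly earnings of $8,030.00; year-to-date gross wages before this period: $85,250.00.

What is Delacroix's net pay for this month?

$7,106.75

State Income Tax: taxable = $8,030.00 − 3×$280.00 = $7,190.00
  $61.32 + 14.11% × ($7,190.00 − $1,200.00) = $61.32 + 14.11% × $5,990.00 = $906.51
Disability Insurance: cap $86,180.00 − YTD $85,250.00 = $930.00 subject; 1.8% × $930.00 = $16.74
Total withheld: $906.51 + $16.74 = $923.25
Net pay: $8,030.00 − $923.25 = $7,106.75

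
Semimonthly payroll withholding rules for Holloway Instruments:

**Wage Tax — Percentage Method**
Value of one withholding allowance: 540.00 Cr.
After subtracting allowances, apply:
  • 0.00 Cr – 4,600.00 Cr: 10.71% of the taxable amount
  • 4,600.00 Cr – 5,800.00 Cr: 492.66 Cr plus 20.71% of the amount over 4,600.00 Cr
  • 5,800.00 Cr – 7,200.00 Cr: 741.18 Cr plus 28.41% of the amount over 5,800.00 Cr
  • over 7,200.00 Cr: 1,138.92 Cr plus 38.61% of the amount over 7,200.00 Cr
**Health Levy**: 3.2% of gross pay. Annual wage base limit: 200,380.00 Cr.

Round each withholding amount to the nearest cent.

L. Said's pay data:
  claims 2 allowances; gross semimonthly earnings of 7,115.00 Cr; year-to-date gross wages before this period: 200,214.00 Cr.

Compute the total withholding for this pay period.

813.25 Cr

Wage Tax: taxable = 7,115.00 Cr − 2×540.00 Cr = 6,035.00 Cr
  741.18 Cr + 28.41% × (6,035.00 Cr − 5,800.00 Cr) = 741.18 Cr + 28.41% × 235.00 Cr = 807.94 Cr
Health Levy: cap 200,380.00 Cr − YTD 200,214.00 Cr = 166.00 Cr subject; 3.2% × 166.00 Cr = 5.31 Cr
Total: 807.94 Cr + 5.31 Cr = 813.25 Cr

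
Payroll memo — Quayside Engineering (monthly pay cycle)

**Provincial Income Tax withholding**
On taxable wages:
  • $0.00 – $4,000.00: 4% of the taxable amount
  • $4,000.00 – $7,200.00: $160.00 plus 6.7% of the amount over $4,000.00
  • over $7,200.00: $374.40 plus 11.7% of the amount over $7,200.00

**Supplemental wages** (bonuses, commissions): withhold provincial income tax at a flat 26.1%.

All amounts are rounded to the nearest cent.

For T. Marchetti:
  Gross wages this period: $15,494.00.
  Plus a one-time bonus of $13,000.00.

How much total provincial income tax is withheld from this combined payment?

$4,737.80

Provincial Income Tax: taxable = $15,494.00
  $374.40 + 11.7% × ($15,494.00 − $7,200.00) = $374.40 + 11.7% × $8,294.00 = $1,344.80
Supplemental (26.1% flat on bonus): 26.1% × $13,000.00 = $3,393.00
Total provincial income tax: $1,344.80 + $3,393.00 = $4,737.80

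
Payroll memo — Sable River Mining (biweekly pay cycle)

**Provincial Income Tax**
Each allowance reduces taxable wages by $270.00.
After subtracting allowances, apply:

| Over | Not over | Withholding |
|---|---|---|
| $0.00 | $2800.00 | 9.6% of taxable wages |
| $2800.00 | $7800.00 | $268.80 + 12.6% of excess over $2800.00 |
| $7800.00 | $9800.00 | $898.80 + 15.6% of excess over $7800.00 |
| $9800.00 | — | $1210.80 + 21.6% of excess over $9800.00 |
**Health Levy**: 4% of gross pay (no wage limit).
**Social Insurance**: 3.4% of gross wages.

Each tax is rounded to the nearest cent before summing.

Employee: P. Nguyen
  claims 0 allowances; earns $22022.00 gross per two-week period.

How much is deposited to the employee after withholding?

$16541.62

Provincial Income Tax: taxable = $22022.00
  $1210.80 + 21.6% × ($22022.00 − $9800.00) = $1210.80 + 21.6% × $12222.00 = $3850.75
Health Levy: 4% × $22022.00 = $880.88
Social Insurance: 3.4% × $22022.00 = $748.75
Total withheld: $3850.75 + $880.88 + $748.75 = $5480.38
Net pay: $22022.00 − $5480.38 = $16541.62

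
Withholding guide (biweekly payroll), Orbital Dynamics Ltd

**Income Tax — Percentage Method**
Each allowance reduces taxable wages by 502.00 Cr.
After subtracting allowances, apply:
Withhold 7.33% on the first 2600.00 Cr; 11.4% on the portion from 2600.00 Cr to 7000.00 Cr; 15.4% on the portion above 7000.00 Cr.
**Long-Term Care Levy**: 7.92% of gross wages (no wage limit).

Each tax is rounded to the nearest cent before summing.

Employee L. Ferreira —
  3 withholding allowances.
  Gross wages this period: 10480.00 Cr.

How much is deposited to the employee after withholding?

8653.80 Cr

Income Tax: taxable = 10480.00 Cr − 3×502.00 Cr = 8974.00 Cr
  692.18 Cr + 15.4% × (8974.00 Cr − 7000.00 Cr) = 692.18 Cr + 15.4% × 1974.00 Cr = 996.18 Cr
Long-Term Care Levy: 7.92% × 10480.00 Cr = 830.02 Cr
Total withheld: 996.18 Cr + 830.02 Cr = 1826.20 Cr
Net pay: 10480.00 Cr − 1826.20 Cr = 8653.80 Cr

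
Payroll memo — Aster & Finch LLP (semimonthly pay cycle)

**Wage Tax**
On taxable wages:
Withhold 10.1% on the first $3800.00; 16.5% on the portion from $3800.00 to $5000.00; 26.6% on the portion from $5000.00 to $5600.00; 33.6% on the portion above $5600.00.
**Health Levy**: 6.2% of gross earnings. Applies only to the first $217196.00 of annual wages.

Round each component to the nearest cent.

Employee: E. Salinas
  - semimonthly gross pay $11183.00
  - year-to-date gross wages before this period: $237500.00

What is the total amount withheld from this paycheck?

Wage Tax: taxable = $11183.00
  $741.40 + 33.6% × ($11183.00 − $5600.00) = $741.40 + 33.6% × $5583.00 = $2617.29
Health Levy: YTD $237500.00 ≥ cap $217196.00 → $0.00
Total: $2617.29 + $0.00 = $2617.29

$2617.29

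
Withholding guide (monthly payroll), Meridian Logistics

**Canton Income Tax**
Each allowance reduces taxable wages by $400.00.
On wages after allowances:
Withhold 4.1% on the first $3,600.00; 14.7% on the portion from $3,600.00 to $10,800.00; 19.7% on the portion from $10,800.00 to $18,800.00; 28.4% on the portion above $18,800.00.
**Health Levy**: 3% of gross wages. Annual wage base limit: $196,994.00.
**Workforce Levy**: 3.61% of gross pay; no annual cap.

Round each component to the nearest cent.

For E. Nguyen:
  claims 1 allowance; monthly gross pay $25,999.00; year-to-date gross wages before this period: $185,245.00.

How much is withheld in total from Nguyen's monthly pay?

Canton Income Tax: taxable = $25,999.00 − 1×$400.00 = $25,599.00
  $2,782.00 + 28.4% × ($25,599.00 − $18,800.00) = $2,782.00 + 28.4% × $6,799.00 = $4,712.92
Health Levy: cap $196,994.00 − YTD $185,245.00 = $11,749.00 subject; 3% × $11,749.00 = $352.47
Workforce Levy: 3.61% × $25,999.00 = $938.56
Total: $4,712.92 + $352.47 + $938.56 = $6,003.95

$6,003.95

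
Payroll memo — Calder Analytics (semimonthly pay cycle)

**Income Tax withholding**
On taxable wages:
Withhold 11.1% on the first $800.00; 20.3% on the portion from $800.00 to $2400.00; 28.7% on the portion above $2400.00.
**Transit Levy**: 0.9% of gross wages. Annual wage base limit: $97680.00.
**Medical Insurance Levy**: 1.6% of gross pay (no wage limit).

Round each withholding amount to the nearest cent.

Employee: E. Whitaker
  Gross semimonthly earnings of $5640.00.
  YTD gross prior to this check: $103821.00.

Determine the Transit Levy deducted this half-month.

Transit Levy: YTD $103821.00 ≥ cap $97680.00 → $0.00

$0.00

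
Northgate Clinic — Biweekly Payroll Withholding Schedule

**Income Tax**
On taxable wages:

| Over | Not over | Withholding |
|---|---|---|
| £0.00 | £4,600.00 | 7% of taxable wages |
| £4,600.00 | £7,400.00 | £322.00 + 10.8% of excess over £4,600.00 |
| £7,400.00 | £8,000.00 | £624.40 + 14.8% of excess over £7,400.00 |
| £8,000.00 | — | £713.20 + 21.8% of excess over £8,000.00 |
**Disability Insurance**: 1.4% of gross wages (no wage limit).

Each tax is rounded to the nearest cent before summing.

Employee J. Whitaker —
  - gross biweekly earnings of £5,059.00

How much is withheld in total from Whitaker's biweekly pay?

£442.40

Income Tax: taxable = £5,059.00
  £322.00 + 10.8% × (£5,059.00 − £4,600.00) = £322.00 + 10.8% × £459.00 = £371.57
Disability Insurance: 1.4% × £5,059.00 = £70.83
Total: £371.57 + £70.83 = £442.40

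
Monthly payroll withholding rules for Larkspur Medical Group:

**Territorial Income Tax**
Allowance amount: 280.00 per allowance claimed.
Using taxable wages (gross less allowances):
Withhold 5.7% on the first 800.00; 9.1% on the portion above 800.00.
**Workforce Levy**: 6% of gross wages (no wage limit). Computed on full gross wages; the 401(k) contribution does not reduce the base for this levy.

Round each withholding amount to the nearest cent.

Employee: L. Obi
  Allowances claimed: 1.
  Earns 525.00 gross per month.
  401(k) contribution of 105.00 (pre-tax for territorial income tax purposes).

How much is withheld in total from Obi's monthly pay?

39.48

Territorial Income Tax: taxable = 525.00 − 105.00 − 1×280.00 = 140.00
  5.7% × 140.00 = 7.98
Workforce Levy: 6% × 525.00 = 31.50
Total: 7.98 + 31.50 = 39.48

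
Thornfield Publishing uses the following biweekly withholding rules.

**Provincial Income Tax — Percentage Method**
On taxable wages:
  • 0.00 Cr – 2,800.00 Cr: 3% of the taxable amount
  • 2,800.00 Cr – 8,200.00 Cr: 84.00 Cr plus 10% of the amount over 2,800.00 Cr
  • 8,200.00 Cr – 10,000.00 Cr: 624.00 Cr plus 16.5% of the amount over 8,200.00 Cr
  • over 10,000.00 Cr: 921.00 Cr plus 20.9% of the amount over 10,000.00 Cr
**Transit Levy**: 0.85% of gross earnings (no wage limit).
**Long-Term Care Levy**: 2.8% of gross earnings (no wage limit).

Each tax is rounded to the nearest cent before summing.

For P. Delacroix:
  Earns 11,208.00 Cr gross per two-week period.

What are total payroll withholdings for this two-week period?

1,582.56 Cr

Provincial Income Tax: taxable = 11,208.00 Cr
  921.00 Cr + 20.9% × (11,208.00 Cr − 10,000.00 Cr) = 921.00 Cr + 20.9% × 1,208.00 Cr = 1,173.47 Cr
Transit Levy: 0.85% × 11,208.00 Cr = 95.27 Cr
Long-Term Care Levy: 2.8% × 11,208.00 Cr = 313.82 Cr
Total: 1,173.47 Cr + 95.27 Cr + 313.82 Cr = 1,582.56 Cr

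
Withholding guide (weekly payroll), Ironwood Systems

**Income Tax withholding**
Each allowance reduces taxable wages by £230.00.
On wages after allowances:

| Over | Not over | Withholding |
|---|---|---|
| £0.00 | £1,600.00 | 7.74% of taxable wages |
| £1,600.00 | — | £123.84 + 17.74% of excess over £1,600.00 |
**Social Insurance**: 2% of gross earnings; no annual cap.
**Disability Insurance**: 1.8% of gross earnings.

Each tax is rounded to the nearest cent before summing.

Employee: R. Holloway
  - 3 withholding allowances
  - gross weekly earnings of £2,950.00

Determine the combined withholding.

Income Tax: taxable = £2,950.00 − 3×£230.00 = £2,260.00
  £123.84 + 17.74% × (£2,260.00 − £1,600.00) = £123.84 + 17.74% × £660.00 = £240.92
Social Insurance: 2% × £2,950.00 = £59.00
Disability Insurance: 1.8% × £2,950.00 = £53.10
Total: £240.92 + £59.00 + £53.10 = £353.02

£353.02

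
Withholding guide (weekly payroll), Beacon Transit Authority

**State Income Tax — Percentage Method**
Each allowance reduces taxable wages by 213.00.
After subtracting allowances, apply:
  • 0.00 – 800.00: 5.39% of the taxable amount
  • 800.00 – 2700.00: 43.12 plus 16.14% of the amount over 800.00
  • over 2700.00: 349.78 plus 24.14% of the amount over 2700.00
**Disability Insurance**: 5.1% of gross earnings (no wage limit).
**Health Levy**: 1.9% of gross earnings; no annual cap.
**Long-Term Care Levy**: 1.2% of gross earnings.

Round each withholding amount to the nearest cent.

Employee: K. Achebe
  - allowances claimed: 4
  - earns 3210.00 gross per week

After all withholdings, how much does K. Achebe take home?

State Income Tax: taxable = 3210.00 − 4×213.00 = 2358.00
  43.12 + 16.14% × (2358.00 − 800.00) = 43.12 + 16.14% × 1558.00 = 294.58
Disability Insurance: 5.1% × 3210.00 = 163.71
Health Levy: 1.9% × 3210.00 = 60.99
Long-Term Care Levy: 1.2% × 3210.00 = 38.52
Total withheld: 294.58 + 163.71 + 60.99 + 38.52 = 557.80
Net pay: 3210.00 − 557.80 = 2652.20

2652.20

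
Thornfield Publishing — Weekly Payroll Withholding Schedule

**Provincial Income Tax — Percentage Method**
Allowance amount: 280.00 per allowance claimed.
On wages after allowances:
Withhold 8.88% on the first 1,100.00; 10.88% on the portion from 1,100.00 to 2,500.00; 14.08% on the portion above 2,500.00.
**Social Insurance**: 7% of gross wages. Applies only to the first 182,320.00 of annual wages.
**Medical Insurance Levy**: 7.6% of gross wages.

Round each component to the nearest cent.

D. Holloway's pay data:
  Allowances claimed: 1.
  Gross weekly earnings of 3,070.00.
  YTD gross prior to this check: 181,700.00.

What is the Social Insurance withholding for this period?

Social Insurance: cap 182,320.00 − YTD 181,700.00 = 620.00 subject; 7% × 620.00 = 43.40

43.40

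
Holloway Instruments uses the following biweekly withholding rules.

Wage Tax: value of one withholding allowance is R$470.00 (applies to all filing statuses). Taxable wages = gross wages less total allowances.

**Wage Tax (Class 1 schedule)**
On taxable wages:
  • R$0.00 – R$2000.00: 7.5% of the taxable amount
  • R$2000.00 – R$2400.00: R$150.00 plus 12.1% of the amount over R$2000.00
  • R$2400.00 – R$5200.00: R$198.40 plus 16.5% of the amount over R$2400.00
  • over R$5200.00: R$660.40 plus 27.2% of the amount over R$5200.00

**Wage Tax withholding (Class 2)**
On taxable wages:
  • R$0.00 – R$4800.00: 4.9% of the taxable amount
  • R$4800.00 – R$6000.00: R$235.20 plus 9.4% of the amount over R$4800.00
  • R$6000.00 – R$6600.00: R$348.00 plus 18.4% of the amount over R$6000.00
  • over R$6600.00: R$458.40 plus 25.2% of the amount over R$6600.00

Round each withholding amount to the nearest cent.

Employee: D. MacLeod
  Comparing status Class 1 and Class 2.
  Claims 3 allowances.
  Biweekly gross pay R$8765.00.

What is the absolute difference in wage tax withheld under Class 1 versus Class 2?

R$597.90

Wage Tax (Class 1): taxable = R$8765.00 − 3×R$470.00 = R$7355.00
  R$660.40 + 27.2% × (R$7355.00 − R$5200.00) = R$660.40 + 27.2% × R$2155.00 = R$1246.56
Wage Tax (Class 2): taxable = R$8765.00 − 3×R$470.00 = R$7355.00
  R$458.40 + 25.2% × (R$7355.00 − R$6600.00) = R$458.40 + 25.2% × R$755.00 = R$648.66
Difference: |R$1246.56 − R$648.66| = R$597.90 (higher under Class 1)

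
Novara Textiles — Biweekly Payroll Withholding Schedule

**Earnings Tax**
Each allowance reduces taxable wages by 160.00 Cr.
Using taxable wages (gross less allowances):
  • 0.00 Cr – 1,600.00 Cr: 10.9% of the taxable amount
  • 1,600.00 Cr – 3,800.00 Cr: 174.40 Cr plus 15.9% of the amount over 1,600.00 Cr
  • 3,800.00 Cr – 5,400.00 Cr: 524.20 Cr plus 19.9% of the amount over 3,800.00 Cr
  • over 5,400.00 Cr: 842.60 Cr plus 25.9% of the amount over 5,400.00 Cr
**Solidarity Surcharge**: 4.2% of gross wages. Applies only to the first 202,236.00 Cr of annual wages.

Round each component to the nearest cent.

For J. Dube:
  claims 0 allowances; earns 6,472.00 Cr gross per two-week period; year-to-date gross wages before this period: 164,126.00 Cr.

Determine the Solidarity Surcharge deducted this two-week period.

271.82 Cr

Solidarity Surcharge: 4.2% × 6,472.00 Cr = 271.82 Cr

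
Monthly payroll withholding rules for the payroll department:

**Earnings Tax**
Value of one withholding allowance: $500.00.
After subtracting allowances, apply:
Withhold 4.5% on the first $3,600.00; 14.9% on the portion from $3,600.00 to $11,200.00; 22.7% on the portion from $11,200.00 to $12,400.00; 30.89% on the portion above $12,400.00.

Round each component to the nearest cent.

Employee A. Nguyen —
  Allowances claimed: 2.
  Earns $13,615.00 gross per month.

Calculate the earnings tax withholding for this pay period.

$1,633.21

Earnings Tax: taxable = $13,615.00 − 2×$500.00 = $12,615.00
  $1,566.80 + 30.89% × ($12,615.00 − $12,400.00) = $1,566.80 + 30.89% × $215.00 = $1,633.21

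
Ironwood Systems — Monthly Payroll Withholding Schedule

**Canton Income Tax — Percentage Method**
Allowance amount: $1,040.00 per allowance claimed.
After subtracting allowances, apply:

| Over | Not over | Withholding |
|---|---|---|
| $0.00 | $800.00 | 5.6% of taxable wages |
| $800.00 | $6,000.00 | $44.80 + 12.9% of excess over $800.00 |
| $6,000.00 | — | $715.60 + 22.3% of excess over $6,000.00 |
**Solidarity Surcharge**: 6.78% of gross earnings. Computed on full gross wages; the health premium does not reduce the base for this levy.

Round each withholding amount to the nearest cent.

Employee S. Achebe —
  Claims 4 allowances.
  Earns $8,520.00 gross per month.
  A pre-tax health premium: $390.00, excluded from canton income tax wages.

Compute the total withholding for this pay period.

$1,031.39

Canton Income Tax: taxable = $8,520.00 − $390.00 − 4×$1,040.00 = $3,970.00
  $44.80 + 12.9% × ($3,970.00 − $800.00) = $44.80 + 12.9% × $3,170.00 = $453.73
Solidarity Surcharge: 6.78% × $8,520.00 = $577.66
Total: $453.73 + $577.66 = $1,031.39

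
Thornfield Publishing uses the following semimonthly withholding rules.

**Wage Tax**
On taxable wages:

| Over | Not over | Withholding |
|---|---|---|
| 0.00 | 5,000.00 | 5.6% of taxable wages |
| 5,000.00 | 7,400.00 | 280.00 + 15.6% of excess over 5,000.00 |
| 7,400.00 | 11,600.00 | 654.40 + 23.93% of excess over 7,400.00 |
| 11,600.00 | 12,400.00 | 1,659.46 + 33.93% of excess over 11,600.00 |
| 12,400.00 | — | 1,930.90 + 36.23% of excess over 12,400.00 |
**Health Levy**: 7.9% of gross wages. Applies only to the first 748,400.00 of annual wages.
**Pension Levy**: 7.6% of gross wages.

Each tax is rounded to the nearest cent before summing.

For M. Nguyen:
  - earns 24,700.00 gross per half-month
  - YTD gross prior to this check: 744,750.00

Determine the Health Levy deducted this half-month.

Health Levy: cap 748,400.00 − YTD 744,750.00 = 3,650.00 subject; 7.9% × 3,650.00 = 288.35

288.35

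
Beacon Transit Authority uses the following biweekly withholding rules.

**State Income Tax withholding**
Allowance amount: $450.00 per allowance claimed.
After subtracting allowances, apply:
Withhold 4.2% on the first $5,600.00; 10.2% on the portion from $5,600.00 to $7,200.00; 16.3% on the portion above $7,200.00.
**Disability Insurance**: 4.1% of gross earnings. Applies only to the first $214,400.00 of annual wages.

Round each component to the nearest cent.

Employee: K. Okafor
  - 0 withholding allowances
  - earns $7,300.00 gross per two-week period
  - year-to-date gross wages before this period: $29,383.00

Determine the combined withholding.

$714.00

State Income Tax: taxable = $7,300.00
  $398.40 + 16.3% × ($7,300.00 − $7,200.00) = $398.40 + 16.3% × $100.00 = $414.70
Disability Insurance: 4.1% × $7,300.00 = $299.30
Total: $414.70 + $299.30 = $714.00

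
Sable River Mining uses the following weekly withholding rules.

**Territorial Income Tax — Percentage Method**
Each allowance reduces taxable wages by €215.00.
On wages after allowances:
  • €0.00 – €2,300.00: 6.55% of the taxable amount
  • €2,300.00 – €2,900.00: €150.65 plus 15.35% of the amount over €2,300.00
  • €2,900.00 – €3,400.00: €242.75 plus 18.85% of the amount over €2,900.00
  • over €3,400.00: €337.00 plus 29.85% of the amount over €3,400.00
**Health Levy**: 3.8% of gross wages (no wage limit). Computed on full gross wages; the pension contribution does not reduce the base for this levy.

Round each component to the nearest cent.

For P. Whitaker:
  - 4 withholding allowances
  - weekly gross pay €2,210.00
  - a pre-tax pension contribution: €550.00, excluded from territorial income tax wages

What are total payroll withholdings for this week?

€136.38

Territorial Income Tax: taxable = €2,210.00 − €550.00 − 4×€215.00 = €800.00
  6.55% × €800.00 = €52.40
Health Levy: 3.8% × €2,210.00 = €83.98
Total: €52.40 + €83.98 = €136.38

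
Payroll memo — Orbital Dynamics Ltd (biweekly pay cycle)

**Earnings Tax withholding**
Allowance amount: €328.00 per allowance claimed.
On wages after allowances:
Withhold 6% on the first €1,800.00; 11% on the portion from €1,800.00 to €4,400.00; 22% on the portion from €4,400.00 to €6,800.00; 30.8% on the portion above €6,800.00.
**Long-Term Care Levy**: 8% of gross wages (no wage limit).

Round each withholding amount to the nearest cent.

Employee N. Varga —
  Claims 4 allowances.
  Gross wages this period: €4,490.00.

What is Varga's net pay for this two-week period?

€3,871.22

Earnings Tax: taxable = €4,490.00 − 4×€328.00 = €3,178.00
  €108.00 + 11% × (€3,178.00 − €1,800.00) = €108.00 + 11% × €1,378.00 = €259.58
Long-Term Care Levy: 8% × €4,490.00 = €359.20
Total withheld: €259.58 + €359.20 = €618.78
Net pay: €4,490.00 − €618.78 = €3,871.22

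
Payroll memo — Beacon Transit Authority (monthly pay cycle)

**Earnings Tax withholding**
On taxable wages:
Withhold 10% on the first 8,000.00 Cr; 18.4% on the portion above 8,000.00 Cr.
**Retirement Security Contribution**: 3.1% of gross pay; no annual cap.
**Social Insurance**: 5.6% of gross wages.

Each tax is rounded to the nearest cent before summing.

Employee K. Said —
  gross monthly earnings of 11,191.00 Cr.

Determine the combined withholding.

Earnings Tax: taxable = 11,191.00 Cr
  800.00 Cr + 18.4% × (11,191.00 Cr − 8,000.00 Cr) = 800.00 Cr + 18.4% × 3,191.00 Cr = 1,387.14 Cr
Retirement Security Contribution: 3.1% × 11,191.00 Cr = 346.92 Cr
Social Insurance: 5.6% × 11,191.00 Cr = 626.70 Cr
Total: 1,387.14 Cr + 346.92 Cr + 626.70 Cr = 2,360.76 Cr

2,360.76 Cr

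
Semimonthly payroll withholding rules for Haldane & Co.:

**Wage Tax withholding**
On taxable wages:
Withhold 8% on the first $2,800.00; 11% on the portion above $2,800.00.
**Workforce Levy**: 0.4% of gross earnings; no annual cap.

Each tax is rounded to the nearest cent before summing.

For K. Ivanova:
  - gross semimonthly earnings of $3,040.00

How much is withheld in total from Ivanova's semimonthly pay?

$262.56

Wage Tax: taxable = $3,040.00
  $224.00 + 11% × ($3,040.00 − $2,800.00) = $224.00 + 11% × $240.00 = $250.40
Workforce Levy: 0.4% × $3,040.00 = $12.16
Total: $250.40 + $12.16 = $262.56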